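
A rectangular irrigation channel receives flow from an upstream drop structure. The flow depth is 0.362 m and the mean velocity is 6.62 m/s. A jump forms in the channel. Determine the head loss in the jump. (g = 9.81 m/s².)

Fr₁ = V₁/√(g·y₁) = 6.62/√(9.81×0.362) = 3.51.
From the momentum equation for a rectangular channel, y₂/y₁ = ½[√(1 + 8Fr₁²) − 1] = ½[√99.73 − 1] = 4.49.
y₂ = 4.49 × 0.362 = 1.63 m.
q = V₁·y₁ = 6.62 × 0.362 = 2.40 m²/s. V₂ = q/y₂ = 2.40/1.63 = 1.47 m/s. E₁ = y₁ + V₁²/2g = 2.60 m; E₂ = y₂ + V₂²/2g = 1.74 m. ΔE = E₁ − E₂ = 0.859 m.

ΔE = 0.859 m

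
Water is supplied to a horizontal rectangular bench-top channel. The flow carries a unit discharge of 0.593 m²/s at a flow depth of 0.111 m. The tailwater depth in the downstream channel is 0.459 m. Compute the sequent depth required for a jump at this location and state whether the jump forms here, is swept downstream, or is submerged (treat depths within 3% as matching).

V₁ = q/y₁ = 0.593/0.111 = 5.34 m/s. Fr₁ = V₁/√(g·y₁) = 5.34/√(9.81×0.111) = 5.12.
By Bélanger, y₂/y₁ = ½[√(1 + 8Fr₁²) − 1] = ½[√210.7 − 1] = 6.76.
y₂ = 6.76 × 0.111 = 0.750 m.
Tailwater y_tw = 0.459 m: y_tw < y₂, so the jump is swept downstream.

y₂ = 0.750 m; the jump is swept downstream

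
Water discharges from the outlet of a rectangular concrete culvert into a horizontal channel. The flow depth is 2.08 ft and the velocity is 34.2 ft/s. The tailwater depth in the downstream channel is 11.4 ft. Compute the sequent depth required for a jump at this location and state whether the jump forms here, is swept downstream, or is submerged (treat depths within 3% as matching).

Fr₁ = V₁/√(g·y₁) = 34.2/√(32.2×2.08) = 4.18.
From the momentum equation for a rectangular channel, y₂/y₁ = ½[√(1 + 8Fr₁²) − 1] = ½[√140.7 − 1] = 5.43.
y₂ = 5.43 × 2.08 = 11.3 ft.
Tailwater y_tw = 11.4 ft: y_tw ≈ y₂, so the jump forms here.

y₂ = 11.3 ft; the jump forms here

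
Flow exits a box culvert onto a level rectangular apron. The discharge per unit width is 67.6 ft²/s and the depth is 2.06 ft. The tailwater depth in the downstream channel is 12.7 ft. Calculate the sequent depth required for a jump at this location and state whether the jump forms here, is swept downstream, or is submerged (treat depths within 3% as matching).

V₁ = q/y₁ = 67.6/2.06 = 32.8 ft/s. Fr₁ = V₁/√(g·y₁) = 32.8/√(32.2×2.06) = 4.03.
By Bélanger, y₂/y₁ = ½[√(1 + 8Fr₁²) − 1] = ½[√130.9 − 1] = 5.22.
y₂ = 5.22 × 2.06 = 10.8 ft.
Tailwater y_tw = 12.7 ft: y_tw > y₂, so the jump is submerged.

y₂ = 10.8 ft; the jump is submerged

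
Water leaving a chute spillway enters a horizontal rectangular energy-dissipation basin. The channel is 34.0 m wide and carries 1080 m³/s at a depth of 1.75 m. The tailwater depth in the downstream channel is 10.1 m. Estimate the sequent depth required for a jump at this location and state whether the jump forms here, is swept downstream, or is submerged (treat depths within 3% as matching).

q = Q/b = 1080/34.0 = 31.8 m²/s; V₁ = q/y₁ = 18.2 m/s. Fr₁ = V₁/√(g·y₁) = 4.38.
Sequent-depth ratio: y₂/y₁ = ½[√(1 + 8Fr₁²) − 1] = ½[√154.5 − 1] = 5.72.
y₂ = 5.72 × 1.75 = 10.0 m.
Tailwater y_tw = 10.1 m: y_tw ≈ y₂, so the jump forms here.

y₂ = 10.0 m; the jump forms here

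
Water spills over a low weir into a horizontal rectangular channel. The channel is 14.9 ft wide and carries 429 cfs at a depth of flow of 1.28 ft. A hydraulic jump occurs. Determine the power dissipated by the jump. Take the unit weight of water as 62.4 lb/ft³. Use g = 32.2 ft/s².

q = Q/b = 429/14.9 = 28.8 ft²/s; V₁ = q/y₁ = 22.5 ft/s. Fr₁ = V₁/√(g·y₁) = 3.50.
From the momentum equation for a rectangular channel, y₂/y₁ = ½[√(1 + 8Fr₁²) − 1] = ½[√99.21 − 1] = 4.48.
y₂ = 4.48 × 1.28 = 5.73 ft.
Head loss: ΔE = (y₂ − y₁)³/(4y₁y₂) = (5.73 − 1.28)³/(4×1.28×5.73) = 88.4/29.4 = 3.01 ft.
P = γ·Q·ΔE/550 = 62.4 × 429 × 3.01 / 550 = 147 hp.

P = 147 hp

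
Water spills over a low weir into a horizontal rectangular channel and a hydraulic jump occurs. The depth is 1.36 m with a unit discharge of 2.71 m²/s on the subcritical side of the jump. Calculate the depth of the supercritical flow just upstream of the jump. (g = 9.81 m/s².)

y₁ = 0.570 m

V₂ = q/y₂ = 2.71/1.36 = 1.99 m/s; Fr₂ = V₂/√(g·y₂) = 0.546.
The Bélanger relation is symmetric: y₁/y₂ = ½[√(1 + 8Fr₂²) − 1] = ½[√3.381 − 1] = 0.419.
y₁ = 0.419 × 1.36 = 0.570 m.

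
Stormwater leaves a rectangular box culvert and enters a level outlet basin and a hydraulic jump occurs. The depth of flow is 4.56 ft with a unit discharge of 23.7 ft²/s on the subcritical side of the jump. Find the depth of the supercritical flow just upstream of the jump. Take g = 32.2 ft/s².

y₁ = 1.30 ft

V₂ = q/y₂ = 23.7/4.56 = 5.20 ft/s; Fr₂ = V₂/√(g·y₂) = 0.429.
The Bélanger relation is symmetric: y₁/y₂ = ½[√(1 + 8Fr₂²) − 1] = ½[√2.472 − 1] = 0.286.
y₁ = 0.286 × 4.56 = 1.30 ft.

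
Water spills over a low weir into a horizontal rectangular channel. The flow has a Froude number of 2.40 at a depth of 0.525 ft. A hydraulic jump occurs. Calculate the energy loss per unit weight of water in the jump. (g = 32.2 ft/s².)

Fr₁ = 2.40 (given).
From the momentum equation for a rectangular channel, y₂/y₁ = ½[√(1 + 8Fr₁²) − 1] = ½[√47.08 − 1] = 2.93.
y₂ = 2.93 × 0.525 = 1.54 ft.
Head loss: ΔE = (y₂ − y₁)³/(4y₁y₂) = (1.54 − 0.525)³/(4×0.525×1.54) = 1.04/3.23 = 0.322 ft.

ΔE = 0.322 ft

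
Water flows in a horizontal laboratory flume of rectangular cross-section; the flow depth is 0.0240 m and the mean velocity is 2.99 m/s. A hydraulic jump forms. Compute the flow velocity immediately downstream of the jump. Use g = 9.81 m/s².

V₂ = 0.363 m/s

Fr₁ = V₁/√(g·y₁) = 2.99/√(9.81×0.0240) = 6.16.
From the momentum equation for a rectangular channel, y₂/y₁ = ½[√(1 + 8Fr₁²) − 1] = ½[√304.8 − 1] = 8.23.
y₂ = 8.23 × 0.0240 = 0.197 m.
q = V₁·y₁ = 2.99 × 0.0240 = 0.0718 m²/s.
V₂ = q/y₂ = 0.0718/0.197 = 0.363 m/s.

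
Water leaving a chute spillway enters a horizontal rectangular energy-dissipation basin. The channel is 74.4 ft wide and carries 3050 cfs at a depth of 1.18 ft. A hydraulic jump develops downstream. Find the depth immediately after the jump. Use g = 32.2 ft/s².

q = Q/b = 3050/74.4 = 41.0 ft²/s; V₁ = q/y₁ = 34.7 ft/s. Fr₁ = V₁/√(g·y₁) = 5.64.
Bélanger equation: y₂/y₁ = ½[√(1 + 8Fr₁²) − 1] = ½[√255.1 − 1] = 7.49.
y₂ = 7.49 × 1.18 = 8.83 ft.

y₂ = 8.83 ft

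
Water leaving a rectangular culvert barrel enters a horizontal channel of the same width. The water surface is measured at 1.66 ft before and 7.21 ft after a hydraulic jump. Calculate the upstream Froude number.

For a rectangular channel the momentum equation gives q² = ½·g·y₁·y₂·(y₁ + y₂) = ½×32.2×1.66×7.21×8.87 = 1709.
q = √1709 = 41.3 ft²/s.
V₁ = q/y₁ = 24.9 ft/s; Fr₁ = V₁/√(g·y₁) = 3.41.

Fr₁ = 3.41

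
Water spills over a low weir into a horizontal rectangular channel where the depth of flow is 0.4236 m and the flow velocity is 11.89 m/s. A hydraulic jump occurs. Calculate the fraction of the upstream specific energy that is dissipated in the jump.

ΔE/E₁ = 0.553 (55.3%)

Fr₁ = V₁/√(g·y₁) = 11.89/√(9.81×0.4236) = 5.833.
Sequent-depth ratio: y₂/y₁ = ½[√(1 + 8Fr₁²) − 1] = ½[√273.16 − 1] = 7.764.
y₂ = 7.764 × 0.4236 = 3.289 m.
E₁ = y₁ + V₁²/2g = 7.629 m. ΔE = (y₂ − y₁)³/(4y₁y₂) = 4.221 m. ΔE/E₁ = 4.221/7.629 = 0.553.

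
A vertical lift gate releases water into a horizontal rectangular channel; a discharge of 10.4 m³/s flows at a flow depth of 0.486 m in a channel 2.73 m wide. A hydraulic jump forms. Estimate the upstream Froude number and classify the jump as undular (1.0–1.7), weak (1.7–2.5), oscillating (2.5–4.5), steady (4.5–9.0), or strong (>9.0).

q = Q/b = 10.4/2.73 = 3.81 m²/s; V₁ = q/y₁ = 7.84 m/s. Fr₁ = V₁/√(g·y₁) = 3.59.
Fr₁ = 3.59 lies in the oscillating range.

Fr₁ = 3.59; oscillating jump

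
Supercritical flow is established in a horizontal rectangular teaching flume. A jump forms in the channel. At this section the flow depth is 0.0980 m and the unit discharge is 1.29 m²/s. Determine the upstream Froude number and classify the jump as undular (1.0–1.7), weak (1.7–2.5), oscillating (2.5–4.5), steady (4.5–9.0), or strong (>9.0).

V₁ = q/y₁ = 1.29/0.0980 = 13.2 m/s. Fr₁ = V₁/√(g·y₁) = 13.2/√(9.81×0.0980) = 13.4.
Fr₁ = 13.4 lies in the strong range.

Fr₁ = 13.4; strong jump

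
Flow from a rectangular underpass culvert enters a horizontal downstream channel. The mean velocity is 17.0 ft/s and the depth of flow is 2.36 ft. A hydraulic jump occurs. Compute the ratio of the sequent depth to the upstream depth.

Fr₁ = V₁/√(g·y₁) = 17.0/√(32.2×2.36) = 1.95.
Bélanger equation: y₂/y₁ = ½[√(1 + 8Fr₁²) − 1] = ½[√31.42 − 1] = 2.30.

y₂/y₁ = 2.30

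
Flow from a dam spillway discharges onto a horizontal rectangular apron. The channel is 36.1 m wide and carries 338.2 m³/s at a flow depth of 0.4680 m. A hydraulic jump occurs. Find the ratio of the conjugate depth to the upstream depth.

q = Q/b = 338.2/36.1 = 9.368 m²/s; V₁ = q/y₁ = 20.02 m/s. Fr₁ = V₁/√(g·y₁) = 9.343.
By Bélanger, y₂/y₁ = ½[√(1 + 8Fr₁²) − 1] = ½[√699.26 − 1] = 12.72.

y₂/y₁ = 12.72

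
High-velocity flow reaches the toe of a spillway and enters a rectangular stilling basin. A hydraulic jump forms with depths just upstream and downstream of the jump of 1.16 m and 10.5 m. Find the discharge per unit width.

For a rectangular channel the momentum equation gives q² = ½·g·y₁·y₂·(y₁ + y₂) = ½×9.81×1.16×10.5×11.7 = 697.
q = √697 = 26.4 m²/s.

q = 26.4 m²/s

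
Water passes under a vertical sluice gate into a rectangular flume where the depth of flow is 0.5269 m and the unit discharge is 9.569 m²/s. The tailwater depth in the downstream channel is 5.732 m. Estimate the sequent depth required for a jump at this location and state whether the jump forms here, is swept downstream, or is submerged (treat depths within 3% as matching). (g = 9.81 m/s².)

V₁ = q/y₁ = 9.569/0.5269 = 18.16 m/s. Fr₁ = V₁/√(g·y₁) = 18.16/√(9.81×0.5269) = 7.988.
From the momentum equation for a rectangular channel, y₂/y₁ = ½[√(1 + 8Fr₁²) − 1] = ½[√511.47 − 1] = 10.81.
y₂ = 10.81 × 0.5269 = 5.695 m.
Tailwater y_tw = 5.732 m: y_tw ≈ y₂, so the jump forms here.

y₂ = 5.695 m; the jump forms here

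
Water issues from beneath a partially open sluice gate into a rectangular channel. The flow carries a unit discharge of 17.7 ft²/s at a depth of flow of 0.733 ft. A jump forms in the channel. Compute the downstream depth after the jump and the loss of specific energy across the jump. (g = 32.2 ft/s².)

y₂ = 4.80 ft; ΔE = 4.78 ft

V₁ = q/y₁ = 17.7/0.733 = 24.1 ft/s. Fr₁ = V₁/√(g·y₁) = 24.1/√(32.2×0.733) = 4.97.
Conjugate-depth relation: y₂/y₁ = ½[√(1 + 8Fr₁²) − 1] = ½[√198.6 − 1] = 6.55.
y₂ = 6.55 × 0.733 = 4.80 ft.
Head loss: ΔE = (y₂ − y₁)³/(4y₁y₂) = (4.80 − 0.733)³/(4×0.733×4.80) = 67.2/14.1 = 4.78 ft.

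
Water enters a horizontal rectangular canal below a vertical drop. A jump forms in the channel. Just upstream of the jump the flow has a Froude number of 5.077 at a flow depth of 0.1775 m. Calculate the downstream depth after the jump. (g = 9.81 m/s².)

Fr₁ = 5.077 (given).
Conjugate-depth relation: y₂/y₁ = ½[√(1 + 8Fr₁²) − 1] = ½[√207.21 − 1] = 6.697.
y₂ = 6.697 × 0.1775 = 1.189 m.

y₂ = 1.189 m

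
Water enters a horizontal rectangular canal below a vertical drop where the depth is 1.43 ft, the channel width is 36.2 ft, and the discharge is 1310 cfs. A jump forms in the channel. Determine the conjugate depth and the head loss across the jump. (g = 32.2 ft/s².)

q = Q/b = 1310/36.2 = 36.2 ft²/s; V₁ = q/y₁ = 25.3 ft/s. Fr₁ = V₁/√(g·y₁) = 3.73.
From the momentum equation for a rectangular channel, y₂/y₁ = ½[√(1 + 8Fr₁²) − 1] = ½[√112.3 − 1] = 4.80.
y₂ = 4.80 × 1.43 = 6.86 ft.
V₂ = q/y₂ = 36.2/6.86 = 5.27 ft/s. E₁ = y₁ + V₁²/2g = 11.4 ft; E₂ = y₂ + V₂²/2g = 7.29 ft. ΔE = E₁ − E₂ = 4.08 ft.

y₂ = 6.86 ft; ΔE = 4.08 ft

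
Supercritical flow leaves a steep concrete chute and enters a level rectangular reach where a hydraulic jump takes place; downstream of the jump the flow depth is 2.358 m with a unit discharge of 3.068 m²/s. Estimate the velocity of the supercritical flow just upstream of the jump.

V₂ = q/y₂ = 3.068/2.358 = 1.301 m/s; Fr₂ = V₂/√(g·y₂) = 0.2705.
The Bélanger relation is symmetric: y₁/y₂ = ½[√(1 + 8Fr₂²) − 1] = ½[√1.5855 − 1] = 0.1296.
y₁ = 0.1296 × 2.358 = 0.3055 m.
V₁ = q/y₁ = 3.068/0.3055 = 10.04 m/s.

V₁ = 10.04 m/s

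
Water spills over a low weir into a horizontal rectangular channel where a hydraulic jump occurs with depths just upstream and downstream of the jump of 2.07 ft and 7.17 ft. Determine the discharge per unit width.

q = 47.0 ft²/s

For a rectangular channel the momentum equation gives q² = ½·g·y₁·y₂·(y₁ + y₂) = ½×32.2×2.07×7.17×9.24 = 2208.
q = √2208 = 47.0 ft²/s.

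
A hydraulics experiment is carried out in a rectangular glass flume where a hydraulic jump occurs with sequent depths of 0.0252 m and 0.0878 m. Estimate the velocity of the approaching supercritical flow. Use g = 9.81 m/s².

For a rectangular channel the momentum equation gives q² = ½·g·y₁·y₂·(y₁ + y₂) = ½×9.81×0.0252×0.0878×0.113 = 0.00123.
q = √0.00123 = 0.0350 m²/s.
V₁ = q/y₁ = 0.0350/0.0252 = 1.39 m/s.

V₁ = 1.39 m/s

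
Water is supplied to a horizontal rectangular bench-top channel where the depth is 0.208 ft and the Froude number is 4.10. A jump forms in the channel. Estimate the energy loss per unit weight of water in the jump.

Fr₁ = 4.10 (given).
Bélanger equation: y₂/y₁ = ½[√(1 + 8Fr₁²) − 1] = ½[√135.5 − 1] = 5.32.
y₂ = 5.32 × 0.208 = 1.11 ft.
Head loss: ΔE = (y₂ − y₁)³/(4y₁y₂) = (1.11 − 0.208)³/(4×0.208×1.11) = 0.725/0.921 = 0.788 ft.

ΔE = 0.788 ft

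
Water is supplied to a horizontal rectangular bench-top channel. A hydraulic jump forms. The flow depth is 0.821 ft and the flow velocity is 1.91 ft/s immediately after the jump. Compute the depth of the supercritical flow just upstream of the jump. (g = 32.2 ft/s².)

Fr₂ = V₂/√(g·y₂) = 1.91/√(32.2×0.821) = 0.371.
The Bélanger relation is symmetric: y₁/y₂ = ½[√(1 + 8Fr₂²) − 1] = ½[√2.104 − 1] = 0.225.
y₁ = 0.225 × 0.821 = 0.185 ft.

y₁ = 0.185 ft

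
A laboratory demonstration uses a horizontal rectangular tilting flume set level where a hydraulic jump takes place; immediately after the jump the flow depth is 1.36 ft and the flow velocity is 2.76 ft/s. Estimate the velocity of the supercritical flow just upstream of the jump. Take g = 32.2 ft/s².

V₁ = 10.1 ft/s

Fr₂ = V₂/√(g·y₂) = 2.76/√(32.2×1.36) = 0.417.
Applying the sequent-depth relation in reverse, y₁/y₂ = ½[√(1 + 8Fr₂²) − 1] = ½[√2.392 − 1] = 0.273.
y₁ = 0.273 × 1.36 = 0.372 ft.
V₁ = q/y₁ = 3.75/0.372 = 10.1 ft/s.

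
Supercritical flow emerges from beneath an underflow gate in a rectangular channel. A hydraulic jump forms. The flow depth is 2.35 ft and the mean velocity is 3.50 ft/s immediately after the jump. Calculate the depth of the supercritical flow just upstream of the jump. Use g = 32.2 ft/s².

Fr₂ = V₂/√(g·y₂) = 3.50/√(32.2×2.35) = 0.402.
From the momentum equation (using Fr₂), y₁/y₂ = ½[√(1 + 8Fr₂²) − 1] = ½[√2.295 − 1] = 0.257.
y₁ = 0.257 × 2.35 = 0.605 ft.

y₁ = 0.605 ft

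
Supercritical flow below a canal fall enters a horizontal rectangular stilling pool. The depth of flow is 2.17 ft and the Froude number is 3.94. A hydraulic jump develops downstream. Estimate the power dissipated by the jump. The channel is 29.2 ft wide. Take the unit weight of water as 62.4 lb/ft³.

P = 1731 hp

Fr₁ = 3.94 (given).
By Bélanger, y₂/y₁ = ½[√(1 + 8Fr₁²) − 1] = ½[√125.2 − 1] = 5.09.
y₂ = 5.09 × 2.17 = 11.1 ft.
V₁ = Fr₁·√(g·y₁) = 3.94×√(32.2×2.17) = 32.9 ft/s; q = V₁·y₁ = 71.5 ft²/s. V₂ = q/y₂ = 71.5/11.1 = 6.46 ft/s. E₁ = y₁ + V₁²/2g = 19.0 ft; E₂ = y₂ + V₂²/2g = 11.7 ft. ΔE = E₁ − E₂ = 7.31 ft.
Q = q·b = 71.5 × 29.2 = 2087 cfs. P = γ·Q·ΔE/550 = 62.4 × 2087 × 7.31 / 550 = 1731 hp.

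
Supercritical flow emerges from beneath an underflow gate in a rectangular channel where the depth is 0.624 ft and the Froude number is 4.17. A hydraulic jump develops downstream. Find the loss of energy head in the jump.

ΔE = 2.48 ft

Fr₁ = 4.17 (given).
Bélanger equation: y₂/y₁ = ½[√(1 + 8Fr₁²) − 1] = ½[√140.1 − 1] = 5.42.
y₂ = 5.42 × 0.624 = 3.38 ft.
V₁ = Fr₁·√(g·y₁) = 4.17×√(32.2×0.624) = 18.7 ft/s; q = V₁·y₁ = 11.7 ft²/s. V₂ = q/y₂ = 11.7/3.38 = 3.45 ft/s. E₁ = y₁ + V₁²/2g = 6.05 ft; E₂ = y₂ + V₂²/2g = 3.57 ft. ΔE = E₁ − E₂ = 2.48 ft.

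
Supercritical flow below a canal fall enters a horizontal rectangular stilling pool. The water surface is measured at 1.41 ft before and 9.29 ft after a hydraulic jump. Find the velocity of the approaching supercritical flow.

For a rectangular channel the momentum equation gives q² = ½·g·y₁·y₂·(y₁ + y₂) = ½×32.2×1.41×9.29×10.7 = 2257.
q = √2257 = 47.5 ft²/s.
V₁ = q/y₁ = 47.5/1.41 = 33.7 ft/s.

V₁ = 33.7 ft/s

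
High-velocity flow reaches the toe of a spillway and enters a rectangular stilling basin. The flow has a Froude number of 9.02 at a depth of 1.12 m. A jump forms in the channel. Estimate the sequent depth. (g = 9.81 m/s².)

Fr₁ = 9.02 (given).
Sequent-depth ratio: y₂/y₁ = ½[√(1 + 8Fr₁²) − 1] = ½[√651.9 − 1] = 12.3.
y₂ = 12.3 × 1.12 = 13.7 m.

y₂ = 13.7 m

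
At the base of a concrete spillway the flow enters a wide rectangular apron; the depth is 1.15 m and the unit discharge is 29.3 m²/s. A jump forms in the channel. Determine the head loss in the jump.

ΔE = 22.1 m

V₁ = q/y₁ = 29.3/1.15 = 25.5 m/s. Fr₁ = V₁/√(g·y₁) = 25.5/√(9.81×1.15) = 7.59.
Bélanger equation: y₂/y₁ = ½[√(1 + 8Fr₁²) − 1] = ½[√461.3 − 1] = 10.2.
y₂ = 10.2 × 1.15 = 11.8 m.
Head loss: ΔE = (y₂ − y₁)³/(4y₁y₂) = (11.8 − 1.15)³/(4×1.15×11.8) = 1199/54.2 = 22.1 m.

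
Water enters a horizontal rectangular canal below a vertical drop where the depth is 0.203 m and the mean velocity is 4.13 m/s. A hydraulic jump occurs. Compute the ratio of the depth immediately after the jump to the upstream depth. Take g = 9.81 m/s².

Fr₁ = V₁/√(g·y₁) = 4.13/√(9.81×0.203) = 2.93.
Bélanger equation: y₂/y₁ = ½[√(1 + 8Fr₁²) − 1] = ½[√69.52 − 1] = 3.67.

y₂/y₁ = 3.67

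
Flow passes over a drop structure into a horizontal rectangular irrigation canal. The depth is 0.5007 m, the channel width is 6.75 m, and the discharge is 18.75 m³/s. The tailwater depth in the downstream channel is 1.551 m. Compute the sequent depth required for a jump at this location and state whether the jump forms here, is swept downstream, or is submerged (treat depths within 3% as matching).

y₂ = 1.540 m; the jump forms here

q = Q/b = 18.75/6.75 = 2.778 m²/s; V₁ = q/y₁ = 5.548 m/s. Fr₁ = V₁/√(g·y₁) = 2.503.
By Bélanger, y₂/y₁ = ½[√(1 + 8Fr₁²) − 1] = ½[√51.128 − 1] = 3.075.
y₂ = 3.075 × 0.5007 = 1.540 m.
Tailwater y_tw = 1.551 m: y_tw ≈ y₂, so the jump forms here.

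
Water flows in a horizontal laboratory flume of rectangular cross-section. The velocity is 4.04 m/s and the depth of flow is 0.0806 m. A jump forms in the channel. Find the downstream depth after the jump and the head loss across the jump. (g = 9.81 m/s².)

Fr₁ = V₁/√(g·y₁) = 4.04/√(9.81×0.0806) = 4.54.
By Bélanger, y₂/y₁ = ½[√(1 + 8Fr₁²) − 1] = ½[√166.1 − 1] = 5.94.
y₂ = 5.94 × 0.0806 = 0.479 m.
q = V₁·y₁ = 4.04 × 0.0806 = 0.326 m²/s. V₂ = q/y₂ = 0.326/0.479 = 0.680 m/s. E₁ = y₁ + V₁²/2g = 0.912 m; E₂ = y₂ + V₂²/2g = 0.503 m. ΔE = E₁ − E₂ = 0.410 m.

y₂ = 0.479 m; ΔE = 0.410 m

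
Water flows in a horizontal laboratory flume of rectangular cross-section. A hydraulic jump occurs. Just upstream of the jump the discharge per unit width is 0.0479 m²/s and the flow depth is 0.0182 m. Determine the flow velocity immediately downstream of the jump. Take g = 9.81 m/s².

V₁ = q/y₁ = 0.0479/0.0182 = 2.63 m/s. Fr₁ = V₁/√(g·y₁) = 2.63/√(9.81×0.0182) = 6.23.
Sequent-depth ratio: y₂/y₁ = ½[√(1 + 8Fr₁²) − 1] = ½[√311.4 − 1] = 8.32.
y₂ = 8.32 × 0.0182 = 0.151 m.
V₂ = q/y₂ = 0.0479/0.151 = 0.316 m/s.

V₂ = 0.316 m/s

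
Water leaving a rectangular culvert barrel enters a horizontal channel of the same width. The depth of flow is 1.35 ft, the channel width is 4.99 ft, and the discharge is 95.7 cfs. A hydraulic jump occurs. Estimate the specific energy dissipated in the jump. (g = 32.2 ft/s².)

q = Q/b = 95.7/4.99 = 19.2 ft²/s; V₁ = q/y₁ = 14.2 ft/s. Fr₁ = V₁/√(g·y₁) = 2.15.
By Bélanger, y₂/y₁ = ½[√(1 + 8Fr₁²) − 1] = ½[√38.14 − 1] = 2.59.
y₂ = 2.59 × 1.35 = 3.49 ft.
V₂ = q/y₂ = 19.2/3.49 = 5.49 ft/s. E₁ = y₁ + V₁²/2g = 4.48 ft; E₂ = y₂ + V₂²/2g = 3.96 ft. ΔE = E₁ − E₂ = 0.522 ft.

ΔE = 0.522 ft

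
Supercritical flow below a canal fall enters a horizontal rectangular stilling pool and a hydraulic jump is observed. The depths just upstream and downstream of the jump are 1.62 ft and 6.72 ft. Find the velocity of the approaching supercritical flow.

For a rectangular channel the momentum equation gives q² = ½·g·y₁·y₂·(y₁ + y₂) = ½×32.2×1.62×6.72×8.34 = 1462.
q = √1462 = 38.2 ft²/s.
V₁ = q/y₁ = 38.2/1.62 = 23.6 ft/s.

V₁ = 23.6 ft/s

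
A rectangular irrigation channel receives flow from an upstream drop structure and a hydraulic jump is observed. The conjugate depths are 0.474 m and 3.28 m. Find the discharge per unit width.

q = 5.35 m²/s

For a rectangular channel the momentum equation gives q² = ½·g·y₁·y₂·(y₁ + y₂) = ½×9.81×0.474×3.28×3.75 = 28.6.
q = √28.6 = 5.35 m²/s.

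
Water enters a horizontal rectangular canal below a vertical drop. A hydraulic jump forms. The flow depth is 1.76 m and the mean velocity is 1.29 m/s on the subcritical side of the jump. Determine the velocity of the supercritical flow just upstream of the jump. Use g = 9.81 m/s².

Fr₂ = V₂/√(g·y₂) = 1.29/√(9.81×1.76) = 0.310.
Applying the sequent-depth relation in reverse, y₁/y₂ = ½[√(1 + 8Fr₂²) − 1] = ½[√1.771 − 1] = 0.165.
y₁ = 0.165 × 1.76 = 0.291 m.
V₁ = q/y₁ = 2.27/0.291 = 7.80 m/s.

V₁ = 7.80 m/s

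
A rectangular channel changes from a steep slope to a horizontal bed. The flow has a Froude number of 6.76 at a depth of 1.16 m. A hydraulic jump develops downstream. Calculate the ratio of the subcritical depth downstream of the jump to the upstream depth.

Fr₁ = 6.76 (given).
By Bélanger, y₂/y₁ = ½[√(1 + 8Fr₁²) − 1] = ½[√366.6 − 1] = 9.07.

y₂/y₁ = 9.07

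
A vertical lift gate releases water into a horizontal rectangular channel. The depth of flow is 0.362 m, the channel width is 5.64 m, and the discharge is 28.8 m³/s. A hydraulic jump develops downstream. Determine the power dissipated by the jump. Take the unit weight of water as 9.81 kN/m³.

P = 1907 kW

q = Q/b = 28.8/5.64 = 5.11 m²/s; V₁ = q/y₁ = 14.1 m/s. Fr₁ = V₁/√(g·y₁) = 7.49.
Sequent-depth ratio: y₂/y₁ = ½[√(1 + 8Fr₁²) − 1] = ½[√449.3 − 1] = 10.1.
y₂ = 10.1 × 0.362 = 3.66 m.
V₂ = q/y₂ = 5.11/3.66 = 1.40 m/s. E₁ = y₁ + V₁²/2g = 10.5 m; E₂ = y₂ + V₂²/2g = 3.75 m. ΔE = E₁ − E₂ = 6.75 m.
P = γ·Q·ΔE = 9.81 × 28.8 × 6.75 = 1907 kW.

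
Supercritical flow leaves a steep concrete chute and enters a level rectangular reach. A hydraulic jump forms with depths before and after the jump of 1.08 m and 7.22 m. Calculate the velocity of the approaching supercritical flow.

V₁ = 16.5 m/s

For a rectangular channel the momentum equation gives q² = ½·g·y₁·y₂·(y₁ + y₂) = ½×9.81×1.08×7.22×8.30 = 317.
q = √317 = 17.8 m²/s.
V₁ = q/y₁ = 17.8/1.08 = 16.5 m/s.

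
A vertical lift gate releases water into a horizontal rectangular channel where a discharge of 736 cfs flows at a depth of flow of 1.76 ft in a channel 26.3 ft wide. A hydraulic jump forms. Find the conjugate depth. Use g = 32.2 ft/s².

y₂ = 4.45 ft

q = Q/b = 736/26.3 = 28.0 ft²/s; V₁ = q/y₁ = 15.9 ft/s. Fr₁ = V₁/√(g·y₁) = 2.11.
Sequent-depth ratio: y₂/y₁ = ½[√(1 + 8Fr₁²) − 1] = ½[√36.69 − 1] = 2.53.
y₂ = 2.53 × 1.76 = 4.45 ft.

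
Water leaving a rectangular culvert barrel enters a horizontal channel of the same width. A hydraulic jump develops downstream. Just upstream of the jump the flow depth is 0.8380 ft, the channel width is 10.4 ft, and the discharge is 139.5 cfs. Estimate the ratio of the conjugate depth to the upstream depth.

q = Q/b = 139.5/10.4 = 13.41 ft²/s; V₁ = q/y₁ = 16.01 ft/s. Fr₁ = V₁/√(g·y₁) = 3.081.
From the momentum equation for a rectangular channel, y₂/y₁ = ½[√(1 + 8Fr₁²) − 1] = ½[√76.960 − 1] = 3.886.

y₂/y₁ = 3.886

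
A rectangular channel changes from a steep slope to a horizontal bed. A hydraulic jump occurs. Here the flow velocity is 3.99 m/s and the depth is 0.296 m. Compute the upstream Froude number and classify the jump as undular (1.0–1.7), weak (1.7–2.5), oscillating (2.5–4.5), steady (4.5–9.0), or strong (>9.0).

Fr₁ = V₁/√(g·y₁) = 3.99/√(9.81×0.296) = 2.34.
Fr₁ = 2.34 lies in the weak range.

Fr₁ = 2.34; weak jump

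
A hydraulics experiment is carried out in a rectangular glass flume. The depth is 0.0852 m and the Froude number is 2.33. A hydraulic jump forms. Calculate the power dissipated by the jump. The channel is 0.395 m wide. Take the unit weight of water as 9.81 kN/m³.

Fr₁ = 2.33 (given).
From the momentum equation for a rectangular channel, y₂/y₁ = ½[√(1 + 8Fr₁²) − 1] = ½[√44.43 − 1] = 2.83.
y₂ = 2.83 × 0.0852 = 0.241 m.
Head loss: ΔE = (y₂ − y₁)³/(4y₁y₂) = (0.241 − 0.0852)³/(4×0.0852×0.241) = 0.00381/0.0823 = 0.0463 m.
V₁ = Fr₁·√(g·y₁) = 2.33×√(9.81×0.0852) = 2.13 m/s; q = V₁·y₁ = 0.181 m²/s. Q = q·b = 0.181 × 0.395 = 0.0717 m³/s. P = γ·Q·ΔE = 9.81 × 0.0717 × 0.0463 = 0.0326 kW.

P = 0.0326 kW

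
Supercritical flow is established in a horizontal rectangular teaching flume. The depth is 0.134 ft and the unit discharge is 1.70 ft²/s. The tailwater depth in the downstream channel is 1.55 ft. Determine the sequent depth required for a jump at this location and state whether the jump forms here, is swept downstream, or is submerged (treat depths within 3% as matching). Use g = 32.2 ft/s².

y₂ = 1.09 ft; the jump is submerged

V₁ = q/y₁ = 1.70/0.134 = 12.7 ft/s. Fr₁ = V₁/√(g·y₁) = 12.7/√(32.2×0.134) = 6.11.
Sequent-depth ratio: y₂/y₁ = ½[√(1 + 8Fr₁²) − 1] = ½[√299.4 − 1] = 8.15.
y₂ = 8.15 × 0.134 = 1.09 ft.
Tailwater y_tw = 1.55 ft: y_tw > y₂, so the jump is submerged.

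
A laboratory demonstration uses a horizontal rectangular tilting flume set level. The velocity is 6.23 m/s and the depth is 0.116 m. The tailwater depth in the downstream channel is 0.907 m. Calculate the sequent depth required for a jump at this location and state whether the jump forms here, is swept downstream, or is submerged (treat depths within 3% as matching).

y₂ = 0.902 m; the jump forms here

Fr₁ = V₁/√(g·y₁) = 6.23/√(9.81×0.116) = 5.84.
Bélanger equation: y₂/y₁ = ½[√(1 + 8Fr₁²) − 1] = ½[√273.9 − 1] = 7.77.
y₂ = 7.77 × 0.116 = 0.902 m.
Tailwater y_tw = 0.907 m: y_tw ≈ y₂, so the jump forms here.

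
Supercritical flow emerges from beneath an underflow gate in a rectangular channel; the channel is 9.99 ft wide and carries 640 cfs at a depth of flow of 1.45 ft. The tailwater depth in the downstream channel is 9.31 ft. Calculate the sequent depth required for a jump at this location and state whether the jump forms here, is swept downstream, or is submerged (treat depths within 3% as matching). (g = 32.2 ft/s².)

y₂ = 12.6 ft; the jump is swept downstream

q = Q/b = 640/9.99 = 64.1 ft²/s; V₁ = q/y₁ = 44.2 ft/s. Fr₁ = V₁/√(g·y₁) = 6.47.
Conjugate-depth relation: y₂/y₁ = ½[√(1 + 8Fr₁²) − 1] = ½[√335.5 − 1] = 8.66.
y₂ = 8.66 × 1.45 = 12.6 ft.
Tailwater y_tw = 9.31 ft: y_tw < y₂, so the jump is swept downstream.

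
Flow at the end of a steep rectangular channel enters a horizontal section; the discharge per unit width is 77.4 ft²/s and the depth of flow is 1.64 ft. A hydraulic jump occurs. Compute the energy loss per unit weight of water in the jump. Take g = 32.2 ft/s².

ΔE = 21.5 ft

V₁ = q/y₁ = 77.4/1.64 = 47.2 ft/s. Fr₁ = V₁/√(g·y₁) = 47.2/√(32.2×1.64) = 6.49.
By Bélanger, y₂/y₁ = ½[√(1 + 8Fr₁²) − 1] = ½[√338.4 − 1] = 8.70.
y₂ = 8.70 × 1.64 = 14.3 ft.
V₂ = q/y₂ = 77.4/14.3 = 5.43 ft/s. E₁ = y₁ + V₁²/2g = 36.2 ft; E₂ = y₂ + V₂²/2g = 14.7 ft. ΔE = E₁ − E₂ = 21.5 ft.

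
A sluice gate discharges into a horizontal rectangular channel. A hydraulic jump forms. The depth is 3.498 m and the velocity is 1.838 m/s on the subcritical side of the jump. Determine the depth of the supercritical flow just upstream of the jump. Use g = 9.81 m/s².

Fr₂ = V₂/√(g·y₂) = 1.838/√(9.81×3.498) = 0.3138.
From the momentum equation (using Fr₂), y₁/y₂ = ½[√(1 + 8Fr₂²) − 1] = ½[√1.7876 − 1] = 0.1685.
y₁ = 0.1685 × 3.498 = 0.5894 m.

y₁ = 0.5894 m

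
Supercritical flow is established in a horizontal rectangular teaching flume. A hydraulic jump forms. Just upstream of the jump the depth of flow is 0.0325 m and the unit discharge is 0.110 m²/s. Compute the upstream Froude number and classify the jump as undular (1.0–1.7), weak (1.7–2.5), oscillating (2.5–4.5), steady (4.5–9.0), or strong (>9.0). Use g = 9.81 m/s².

V₁ = q/y₁ = 0.110/0.0325 = 3.38 m/s. Fr₁ = V₁/√(g·y₁) = 3.38/√(9.81×0.0325) = 5.99.
Fr₁ = 5.99 lies in the steady range.

Fr₁ = 5.99; steady jump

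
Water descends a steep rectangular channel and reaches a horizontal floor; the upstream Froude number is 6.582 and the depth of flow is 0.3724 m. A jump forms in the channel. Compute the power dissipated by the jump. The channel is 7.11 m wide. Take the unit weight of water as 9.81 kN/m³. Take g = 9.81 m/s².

Fr₁ = 6.582 (given).
By Bélanger, y₂/y₁ = ½[√(1 + 8Fr₁²) − 1] = ½[√347.58 − 1] = 8.822.
y₂ = 8.822 × 0.3724 = 3.285 m.
V₁ = Fr₁·√(g·y₁) = 6.582×√(9.81×0.3724) = 12.58 m/s; q = V₁·y₁ = 4.685 m²/s. V₂ = q/y₂ = 4.685/3.285 = 1.426 m/s. E₁ = y₁ + V₁²/2g = 8.439 m; E₂ = y₂ + V₂²/2g = 3.389 m. ΔE = E₁ − E₂ = 5.050 m.
Q = q·b = 4.685 × 7.11 = 33.31 m³/s. P = γ·Q·ΔE = 9.81 × 33.31 × 5.050 = 1650 kW.

P = 1650 kW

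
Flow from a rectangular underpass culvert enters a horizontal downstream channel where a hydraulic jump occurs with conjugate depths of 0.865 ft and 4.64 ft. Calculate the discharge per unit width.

For a rectangular channel the momentum equation gives q² = ½·g·y₁·y₂·(y₁ + y₂) = ½×32.2×0.865×4.64×5.50 = 356.
q = √356 = 18.9 ft²/s.

q = 18.9 ft²/s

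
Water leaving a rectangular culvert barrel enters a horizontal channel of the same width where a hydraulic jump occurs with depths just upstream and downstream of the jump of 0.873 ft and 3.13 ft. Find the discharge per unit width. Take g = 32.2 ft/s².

For a rectangular channel the momentum equation gives q² = ½·g·y₁·y₂·(y₁ + y₂) = ½×32.2×0.873×3.13×4.00 = 176.
q = √176 = 13.3 ft²/s.

q = 13.3 ft²/s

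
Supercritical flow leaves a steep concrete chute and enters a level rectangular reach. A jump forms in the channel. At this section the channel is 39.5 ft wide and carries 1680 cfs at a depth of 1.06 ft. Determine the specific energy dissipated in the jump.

ΔE = 16.0 ft

q = Q/b = 1680/39.5 = 42.5 ft²/s; V₁ = q/y₁ = 40.1 ft/s. Fr₁ = V₁/√(g·y₁) = 6.87.
From the momentum equation for a rectangular channel, y₂/y₁ = ½[√(1 + 8Fr₁²) − 1] = ½[√378.3 − 1] = 9.23.
y₂ = 9.23 × 1.06 = 9.78 ft.
Head loss: ΔE = (y₂ − y₁)³/(4y₁y₂) = (9.78 − 1.06)³/(4×1.06×9.78) = 663/41.5 = 16.0 ft.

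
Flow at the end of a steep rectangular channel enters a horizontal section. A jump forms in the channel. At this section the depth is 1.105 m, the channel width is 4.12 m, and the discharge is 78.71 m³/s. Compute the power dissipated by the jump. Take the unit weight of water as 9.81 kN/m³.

P = 6449 kW

q = Q/b = 78.71/4.12 = 19.10 m²/s; V₁ = q/y₁ = 17.29 m/s. Fr₁ = V₁/√(g·y₁) = 5.251.
By Bélanger, y₂/y₁ = ½[√(1 + 8Fr₁²) − 1] = ½[√221.60 − 1] = 6.943.
y₂ = 6.943 × 1.105 = 7.672 m.
Head loss: ΔE = (y₂ − y₁)³/(4y₁y₂) = (7.672 − 1.105)³/(4×1.105×7.672) = 283.2/33.91 = 8.352 m.
P = γ·Q·ΔE = 9.81 × 78.71 × 8.352 = 6449 kW.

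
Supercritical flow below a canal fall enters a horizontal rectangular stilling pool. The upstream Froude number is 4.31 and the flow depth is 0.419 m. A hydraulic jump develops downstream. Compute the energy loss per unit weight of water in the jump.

ΔE = 1.83 m

Fr₁ = 4.31 (given).
Sequent-depth ratio: y₂/y₁ = ½[√(1 + 8Fr₁²) − 1] = ½[√149.6 − 1] = 5.62.
y₂ = 5.62 × 0.419 = 2.35 m.
Head loss: ΔE = (y₂ − y₁)³/(4y₁y₂) = (2.35 − 0.419)³/(4×0.419×2.35) = 7.23/3.94 = 1.83 m.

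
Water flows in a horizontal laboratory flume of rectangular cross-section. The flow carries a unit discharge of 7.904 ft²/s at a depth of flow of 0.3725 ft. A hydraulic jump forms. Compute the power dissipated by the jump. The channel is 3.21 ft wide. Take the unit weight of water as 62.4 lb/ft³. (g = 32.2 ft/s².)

V₁ = q/y₁ = 7.904/0.3725 = 21.22 ft/s. Fr₁ = V₁/√(g·y₁) = 21.22/√(32.2×0.3725) = 6.127.
Conjugate-depth relation: y₂/y₁ = ½[√(1 + 8Fr₁²) − 1] = ½[√301.30 − 1] = 8.179.
y₂ = 8.179 × 0.3725 = 3.047 ft.
Head loss: ΔE = (y₂ − y₁)³/(4y₁y₂) = (3.047 − 0.3725)³/(4×0.3725×3.047) = 19.12/4.540 = 4.213 ft.
Q = q·b = 7.904 × 3.21 = 25.37 cfs. P = γ·Q·ΔE/550 = 62.4 × 25.37 × 4.213 / 550 = 12.13 hp.

P = 12.13 hp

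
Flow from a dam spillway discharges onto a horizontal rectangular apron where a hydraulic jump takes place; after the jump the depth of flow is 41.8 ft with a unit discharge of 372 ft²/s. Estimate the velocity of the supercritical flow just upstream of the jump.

V₂ = q/y₂ = 372/41.8 = 8.90 ft/s; Fr₂ = V₂/√(g·y₂) = 0.243.
Since the conjugate-depth ratio holds either way, y₁/y₂ = ½[√(1 + 8Fr₂²) − 1] = ½[√1.471 − 1] = 0.106.
y₁ = 0.106 × 41.8 = 4.45 ft.
V₁ = q/y₁ = 372/4.45 = 83.7 ft/s.

V₁ = 83.7 ft/s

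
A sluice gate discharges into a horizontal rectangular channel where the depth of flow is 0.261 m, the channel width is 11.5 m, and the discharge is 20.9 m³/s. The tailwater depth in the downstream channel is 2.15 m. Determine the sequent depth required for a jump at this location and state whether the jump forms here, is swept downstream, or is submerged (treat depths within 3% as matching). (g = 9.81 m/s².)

q = Q/b = 20.9/11.5 = 1.82 m²/s; V₁ = q/y₁ = 6.96 m/s. Fr₁ = V₁/√(g·y₁) = 4.35.
By Bélanger, y₂/y₁ = ½[√(1 + 8Fr₁²) − 1] = ½[√152.5 − 1] = 5.67.
y₂ = 5.67 × 0.261 = 1.48 m.
Tailwater y_tw = 2.15 m: y_tw > y₂, so the jump is submerged.

y₂ = 1.48 m; the jump is submerged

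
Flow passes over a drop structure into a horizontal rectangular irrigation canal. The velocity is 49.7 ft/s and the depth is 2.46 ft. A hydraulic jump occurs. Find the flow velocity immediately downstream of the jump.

Fr₁ = V₁/√(g·y₁) = 49.7/√(32.2×2.46) = 5.58.
Conjugate-depth relation: y₂/y₁ = ½[√(1 + 8Fr₁²) − 1] = ½[√250.5 − 1] = 7.41.
y₂ = 7.41 × 2.46 = 18.2 ft.
q = V₁·y₁ = 49.7 × 2.46 = 122 ft²/s.
V₂ = q/y₂ = 122/18.2 = 6.70 ft/s.

V₂ = 6.70 ft/s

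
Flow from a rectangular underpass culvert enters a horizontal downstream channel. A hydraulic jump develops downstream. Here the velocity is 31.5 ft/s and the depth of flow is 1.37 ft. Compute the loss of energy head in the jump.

Fr₁ = V₁/√(g·y₁) = 31.5/√(32.2×1.37) = 4.74.
Conjugate-depth relation: y₂/y₁ = ½[√(1 + 8Fr₁²) − 1] = ½[√180.9 − 1] = 6.23.
y₂ = 6.23 × 1.37 = 8.53 ft.
q = V₁·y₁ = 31.5 × 1.37 = 43.2 ft²/s. V₂ = q/y₂ = 43.2/8.53 = 5.06 ft/s. E₁ = y₁ + V₁²/2g = 16.8 ft; E₂ = y₂ + V₂²/2g = 8.93 ft. ΔE = E₁ − E₂ = 7.85 ft.

ΔE = 7.85 ft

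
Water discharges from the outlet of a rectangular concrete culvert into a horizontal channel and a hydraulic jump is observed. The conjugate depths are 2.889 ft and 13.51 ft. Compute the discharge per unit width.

For a rectangular channel the momentum equation gives q² = ½·g·y₁·y₂·(y₁ + y₂) = ½×32.2×2.889×13.51×16.40 = 10305.
q = √10305 = 101.5 ft²/s.

q = 101.5 ft²/s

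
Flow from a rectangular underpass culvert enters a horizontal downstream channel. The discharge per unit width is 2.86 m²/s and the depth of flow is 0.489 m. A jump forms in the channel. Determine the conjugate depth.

V₁ = q/y₁ = 2.86/0.489 = 5.85 m/s. Fr₁ = V₁/√(g·y₁) = 5.85/√(9.81×0.489) = 2.67.
Conjugate-depth relation: y₂/y₁ = ½[√(1 + 8Fr₁²) − 1] = ½[√58.05 − 1] = 3.31.
y₂ = 3.31 × 0.489 = 1.62 m.

y₂ = 1.62 m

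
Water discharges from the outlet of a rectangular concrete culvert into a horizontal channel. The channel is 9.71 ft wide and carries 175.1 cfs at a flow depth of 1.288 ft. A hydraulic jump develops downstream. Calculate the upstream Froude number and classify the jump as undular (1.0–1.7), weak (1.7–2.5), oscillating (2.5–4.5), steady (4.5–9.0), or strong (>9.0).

Fr₁ = 2.174; weak jump

q = Q/b = 175.1/9.71 = 18.03 ft²/s; V₁ = q/y₁ = 14.00 ft/s. Fr₁ = V₁/√(g·y₁) = 2.174.
Fr₁ = 2.174 lies in the weak range.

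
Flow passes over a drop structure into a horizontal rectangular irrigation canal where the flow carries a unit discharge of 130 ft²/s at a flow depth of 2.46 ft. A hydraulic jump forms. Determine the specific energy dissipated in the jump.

V₁ = q/y₁ = 130/2.46 = 52.8 ft/s. Fr₁ = V₁/√(g·y₁) = 52.8/√(32.2×2.46) = 5.94.
Conjugate-depth relation: y₂/y₁ = ½[√(1 + 8Fr₁²) − 1] = ½[√283.0 − 1] = 7.91.
y₂ = 7.91 × 2.46 = 19.5 ft.
V₂ = q/y₂ = 130/19.5 = 6.68 ft/s. E₁ = y₁ + V₁²/2g = 45.8 ft; E₂ = y₂ + V₂²/2g = 20.2 ft. ΔE = E₁ − E₂ = 25.7 ft.

ΔE = 25.7 ft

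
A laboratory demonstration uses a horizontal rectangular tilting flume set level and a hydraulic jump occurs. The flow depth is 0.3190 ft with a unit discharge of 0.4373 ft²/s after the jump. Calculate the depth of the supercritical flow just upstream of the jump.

y₁ = 0.09085 ft

V₂ = q/y₂ = 0.4373/0.3190 = 1.371 ft/s; Fr₂ = V₂/√(g·y₂) = 0.4277.
Since the conjugate-depth ratio holds either way, y₁/y₂ = ½[√(1 + 8Fr₂²) − 1] = ½[√2.4636 − 1] = 0.2848.
y₁ = 0.2848 × 0.3190 = 0.09085 ft.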